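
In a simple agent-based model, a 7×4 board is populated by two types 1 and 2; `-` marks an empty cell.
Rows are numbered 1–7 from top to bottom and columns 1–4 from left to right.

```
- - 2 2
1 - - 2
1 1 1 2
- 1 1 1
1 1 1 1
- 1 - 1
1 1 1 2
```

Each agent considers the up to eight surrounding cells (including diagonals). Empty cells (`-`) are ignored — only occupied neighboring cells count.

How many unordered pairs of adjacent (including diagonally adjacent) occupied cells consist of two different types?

6

Scan each occupied cell's neighbors to the right and below (and the two forward diagonals) so each pair is counted once.
From row 1: 0 unlike of 3 pairs (running 0/3).
From row 2: 1 unlike of 4 pairs (running 1/7).
From row 3: 3 unlike of 11 pairs (running 4/18).
From row 4: 0 unlike of 10 pairs (running 4/28).
From row 5: 0 unlike of 8 pairs (running 4/36).
From row 6: 1 unlike of 5 pairs (running 5/41).
From row 7: 1 unlike of 3 pairs (running 6/44).
Total adjacent occupied pairs: 44; unlike-type pairs: 6.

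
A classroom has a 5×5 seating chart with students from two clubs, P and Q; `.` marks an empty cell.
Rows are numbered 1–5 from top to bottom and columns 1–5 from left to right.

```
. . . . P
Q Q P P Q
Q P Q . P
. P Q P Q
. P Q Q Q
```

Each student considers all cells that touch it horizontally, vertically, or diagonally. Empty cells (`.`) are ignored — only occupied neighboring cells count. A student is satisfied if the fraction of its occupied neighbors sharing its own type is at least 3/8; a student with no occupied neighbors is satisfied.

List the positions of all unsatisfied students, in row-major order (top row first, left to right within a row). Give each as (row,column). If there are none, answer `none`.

Row 1: (1,5)P 1/2 ok
Row 2: (2,1)Q 2/3 ok · (2,2)Q 3/5 ok · (2,3)P 2/4 ok · (2,4)P 3/5 ok · (2,5)Q 0/3 unhappy
Row 3: (3,1)Q 2/4 ok · (3,2)P 2/7 unhappy · (3,3)Q 2/7 unhappy · (3,5)P 2/4 ok
Row 4: (4,2)P 2/6 unhappy · (4,3)Q 3/7 ok · (4,4)P 1/7 unhappy · (4,5)Q 2/4 ok
Row 5: (5,2)P 1/3 unhappy · (5,3)Q 2/5 ok · (5,4)Q 4/5 ok · (5,5)Q 2/3 ok

(2,5), (3,2), (3,3), (4,2), (4,4), (5,2)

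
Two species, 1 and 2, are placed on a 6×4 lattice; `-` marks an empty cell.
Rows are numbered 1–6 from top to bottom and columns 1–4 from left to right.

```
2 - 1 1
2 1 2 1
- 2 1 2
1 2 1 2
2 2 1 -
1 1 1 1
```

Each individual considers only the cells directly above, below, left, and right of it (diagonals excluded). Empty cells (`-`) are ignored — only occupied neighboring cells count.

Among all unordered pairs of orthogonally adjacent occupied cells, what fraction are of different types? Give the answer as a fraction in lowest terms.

Scan each occupied cell's neighbors to the right and below so each pair is counted once.
Row 1: 2(1,1)–2(2,1)= 1(1,3)–1(1,4)= 1(1,3)–2(2,3)≠ 1(1,4)–1(2,4)=  → 1/4 unlike.
Row 2: 2(2,1)–1(2,2)≠ 1(2,2)–2(2,3)≠ 1(2,2)–2(3,2)≠ 2(2,3)–1(2,4)≠ 2(2,3)–1(3,3)≠ 1(2,4)–2(3,4)≠  → 6/6 unlike.
Row 3: 2(3,2)–1(3,3)≠ 2(3,2)–2(4,2)= 1(3,3)–2(3,4)≠ 1(3,3)–1(4,3)= 2(3,4)–2(4,4)=  → 2/5 unlike.
Row 4: 1(4,1)–2(4,2)≠ 1(4,1)–2(5,1)≠ 2(4,2)–1(4,3)≠ 2(4,2)–2(5,2)= 1(4,3)–2(4,4)≠ 1(4,3)–1(5,3)=  → 4/6 unlike.
Row 5: 2(5,1)–2(5,2)= 2(5,1)–1(6,1)≠ 2(5,2)–1(5,3)≠ 2(5,2)–1(6,2)≠ 1(5,3)–1(6,3)=  → 3/5 unlike.
Row 6: 1(6,1)–1(6,2)= 1(6,2)–1(6,3)= 1(6,3)–1(6,4)=  → 0/3 unlike.
Total adjacent occupied pairs: 29; unlike-type pairs: 16.
16/29 is already in lowest terms.

16/29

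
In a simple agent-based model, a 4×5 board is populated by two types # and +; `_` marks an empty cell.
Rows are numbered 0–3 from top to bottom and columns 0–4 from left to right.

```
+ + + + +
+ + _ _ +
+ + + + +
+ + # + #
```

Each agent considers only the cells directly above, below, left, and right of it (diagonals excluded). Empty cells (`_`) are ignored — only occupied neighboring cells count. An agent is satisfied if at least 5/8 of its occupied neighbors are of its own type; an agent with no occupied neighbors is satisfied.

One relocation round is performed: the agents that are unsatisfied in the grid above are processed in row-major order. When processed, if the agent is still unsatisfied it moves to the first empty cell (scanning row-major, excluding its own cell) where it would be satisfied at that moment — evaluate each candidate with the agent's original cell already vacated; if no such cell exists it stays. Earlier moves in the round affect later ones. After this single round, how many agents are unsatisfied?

Initially unsatisfied (in order): (3,2), (3,3), (3,4).
  (3,2): no empty cell satisfies it; stays.
  (3,3) → (1,2).
  (3,4): no empty cell satisfies it; stays.
Resulting grid:
+ + + + +
+ + + _ +
+ + + + +
+ + # _ #
Unsatisfied now: (3,2), (3,4).

2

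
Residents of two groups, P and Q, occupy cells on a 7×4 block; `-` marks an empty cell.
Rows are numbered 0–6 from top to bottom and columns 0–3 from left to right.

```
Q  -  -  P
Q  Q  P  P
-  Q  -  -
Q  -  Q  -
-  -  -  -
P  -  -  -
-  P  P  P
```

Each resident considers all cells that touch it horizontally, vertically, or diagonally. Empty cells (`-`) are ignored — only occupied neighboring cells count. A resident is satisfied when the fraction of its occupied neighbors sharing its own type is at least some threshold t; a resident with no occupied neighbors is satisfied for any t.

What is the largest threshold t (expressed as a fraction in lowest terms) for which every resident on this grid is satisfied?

1/2

Row 0: (0,0)Q 2/2 · (0,3)P 2/2
Row 1: (1,0)Q 3/3 · (1,1)Q 3/4 · (1,2)P 2/4 · (1,3)P 2/2
Row 2: (2,1)Q 4/5
Row 3: (3,0)Q 1/1 · (3,2)Q 1/1
Row 5: (5,0)P 1/1
Row 6: (6,1)P 2/2 · (6,2)P 2/2 · (6,3)P 1/1
The smallest same-type fraction is 2/4 at (1,2), which reduces to 1/2. Any threshold above that leaves this resident unsatisfied.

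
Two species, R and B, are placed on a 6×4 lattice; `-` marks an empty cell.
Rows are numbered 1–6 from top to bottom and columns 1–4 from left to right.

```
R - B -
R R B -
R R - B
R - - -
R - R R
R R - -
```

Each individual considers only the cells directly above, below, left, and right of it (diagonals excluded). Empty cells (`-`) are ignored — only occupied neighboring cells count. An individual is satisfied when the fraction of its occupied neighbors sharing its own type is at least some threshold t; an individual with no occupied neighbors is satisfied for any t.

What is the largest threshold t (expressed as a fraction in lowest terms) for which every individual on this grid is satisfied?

(1,1)R 1/1
(1,3)B 1/1
(2,1)R 3/3
(2,2)R 2/3
(2,3)B 1/2
(3,1)R 3/3
(3,2)R 2/2
(3,4)B — no occupied neighbors
(4,1)R 2/2
(5,1)R 2/2
(5,3)R 1/1
(5,4)R 1/1
(6,1)R 2/2
(6,2)R 1/1
The smallest same-type fraction is 1/2 at (2,3), which reduces to 1/2. Any threshold above that leaves this individual unsatisfied.

1/2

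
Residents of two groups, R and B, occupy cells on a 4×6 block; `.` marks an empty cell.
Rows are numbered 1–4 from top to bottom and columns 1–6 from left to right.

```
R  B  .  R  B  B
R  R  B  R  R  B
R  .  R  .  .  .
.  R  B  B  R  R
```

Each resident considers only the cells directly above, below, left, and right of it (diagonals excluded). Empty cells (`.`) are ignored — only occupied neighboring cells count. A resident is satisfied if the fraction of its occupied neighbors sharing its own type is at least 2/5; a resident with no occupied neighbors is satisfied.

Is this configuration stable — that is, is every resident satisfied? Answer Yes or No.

(1,1)R 1/2 satisfied
(1,2)B 0/2 not
(1,4)R 1/2 satisfied
(1,5)B 1/3 not
(1,6)B 2/2 satisfied
(2,1)R 3/3 satisfied
(2,2)R 1/3 not
(2,3)B 0/3 not
(2,4)R 2/3 satisfied
(2,5)R 1/3 not
(2,6)B 1/2 satisfied
(3,1)R 1/1 satisfied
(3,3)R 0/2 not
(4,2)R 0/1 not
(4,3)B 1/3 not
(4,4)B 1/2 satisfied
(4,5)R 1/2 satisfied
(4,6)R 1/1 satisfied
For instance (1,2) has only 0/2 same-type neighbors, below 2/5.

No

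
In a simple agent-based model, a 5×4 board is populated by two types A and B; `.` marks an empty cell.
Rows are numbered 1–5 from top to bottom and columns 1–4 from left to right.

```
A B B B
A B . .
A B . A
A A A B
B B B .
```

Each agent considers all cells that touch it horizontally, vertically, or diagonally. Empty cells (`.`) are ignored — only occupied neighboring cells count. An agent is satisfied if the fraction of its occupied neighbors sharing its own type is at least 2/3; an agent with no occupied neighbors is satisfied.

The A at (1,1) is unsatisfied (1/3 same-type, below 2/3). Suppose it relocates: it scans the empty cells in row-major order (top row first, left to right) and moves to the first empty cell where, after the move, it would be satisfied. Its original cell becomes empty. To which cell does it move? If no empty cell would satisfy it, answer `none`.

Vacating (1,1). Empty cells in order:
  (2,3): 1/6 same-type → still unsatisfied.
  (2,4): 1/3 same-type → still unsatisfied.
  (3,3): 3/6 same-type → still unsatisfied.
  (5,4): 1/3 same-type → still unsatisfied.

none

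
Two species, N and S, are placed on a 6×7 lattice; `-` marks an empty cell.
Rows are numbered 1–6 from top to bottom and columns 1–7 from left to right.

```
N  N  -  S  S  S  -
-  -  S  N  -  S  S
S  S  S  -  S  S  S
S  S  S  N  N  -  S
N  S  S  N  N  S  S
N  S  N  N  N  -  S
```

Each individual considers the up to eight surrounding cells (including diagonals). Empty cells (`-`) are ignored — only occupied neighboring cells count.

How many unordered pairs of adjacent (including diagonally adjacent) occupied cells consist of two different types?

27

Scan each occupied cell's neighbors to the right and below (and the two forward diagonals) so each pair is counted once.
Row 1: N(1,1)–N(1,2)= N(1,2)–S(2,3)≠ S(1,4)–S(1,5)= S(1,4)–N(2,4)≠ S(1,4)–S(2,3)= S(1,5)–S(1,6)= S(1,5)–S(2,6)= S(1,5)–N(2,4)≠ S(1,6)–S(2,6)= S(1,6)–S(2,7)=  → 3/10 unlike.
Row 2: S(2,3)–N(2,4)≠ S(2,3)–S(3,3)= S(2,3)–S(3,2)= N(2,4)–S(3,5)≠ N(2,4)–S(3,3)≠ S(2,6)–S(2,7)= S(2,6)–S(3,6)= S(2,6)–S(3,7)= S(2,6)–S(3,5)= S(2,7)–S(3,7)= S(2,7)–S(3,6)=  → 3/11 unlike.
Row 3: S(3,1)–S(3,2)= S(3,1)–S(4,1)= S(3,1)–S(4,2)= S(3,2)–S(3,3)= S(3,2)–S(4,2)= S(3,2)–S(4,3)= S(3,2)–S(4,1)= S(3,3)–S(4,3)= S(3,3)–N(4,4)≠ S(3,3)–S(4,2)= S(3,5)–S(3,6)= S(3,5)–N(4,5)≠ S(3,5)–N(4,4)≠ S(3,6)–S(3,7)= S(3,6)–S(4,7)= S(3,6)–N(4,5)≠ S(3,7)–S(4,7)=  → 4/17 unlike.
Row 4: S(4,1)–S(4,2)= S(4,1)–N(5,1)≠ S(4,1)–S(5,2)= S(4,2)–S(4,3)= S(4,2)–S(5,2)= S(4,2)–S(5,3)= S(4,2)–N(5,1)≠ S(4,3)–N(4,4)≠ S(4,3)–S(5,3)= S(4,3)–N(5,4)≠ S(4,3)–S(5,2)= N(4,4)–N(4,5)= N(4,4)–N(5,4)= N(4,4)–N(5,5)= N(4,4)–S(5,3)≠ N(4,5)–N(5,5)= N(4,5)–S(5,6)≠ N(4,5)–N(5,4)= S(4,7)–S(5,7)= S(4,7)–S(5,6)=  → 6/20 unlike.
Row 5: N(5,1)–S(5,2)≠ N(5,1)–N(6,1)= N(5,1)–S(6,2)≠ S(5,2)–S(5,3)= S(5,2)–S(6,2)= S(5,2)–N(6,3)≠ S(5,2)–N(6,1)≠ S(5,3)–N(5,4)≠ S(5,3)–N(6,3)≠ S(5,3)–N(6,4)≠ S(5,3)–S(6,2)= N(5,4)–N(5,5)= N(5,4)–N(6,4)= N(5,4)–N(6,5)= N(5,4)–N(6,3)= N(5,5)–S(5,6)≠ N(5,5)–N(6,5)= N(5,5)–N(6,4)= S(5,6)–S(5,7)= S(5,6)–S(6,7)= S(5,6)–N(6,5)≠ S(5,7)–S(6,7)=  → 9/22 unlike.
Row 6: N(6,1)–S(6,2)≠ S(6,2)–N(6,3)≠ N(6,3)–N(6,4)= N(6,4)–N(6,5)=  → 2/4 unlike.
Total adjacent occupied pairs: 84; unlike-type pairs: 27.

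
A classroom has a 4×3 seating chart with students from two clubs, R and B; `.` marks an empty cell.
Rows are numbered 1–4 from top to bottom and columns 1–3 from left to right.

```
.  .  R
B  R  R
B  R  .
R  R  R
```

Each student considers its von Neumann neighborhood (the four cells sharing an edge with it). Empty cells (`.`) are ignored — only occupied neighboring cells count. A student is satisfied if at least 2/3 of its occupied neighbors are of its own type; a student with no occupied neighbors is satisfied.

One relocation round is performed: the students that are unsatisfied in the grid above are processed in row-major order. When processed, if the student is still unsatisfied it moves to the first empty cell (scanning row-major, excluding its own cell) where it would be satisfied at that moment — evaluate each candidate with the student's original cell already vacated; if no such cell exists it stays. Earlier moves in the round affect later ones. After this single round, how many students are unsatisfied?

Initially unsatisfied (in order): (2,1), (3,1), (4,1).
  (2,1) → (1,1).
  (3,1): no empty cell satisfies it; stays.
  (4,1) → (1,2).
Resulting grid:
B R R
. R R
B R .
. R R
Unsatisfied now: (1,1), (3,1).

2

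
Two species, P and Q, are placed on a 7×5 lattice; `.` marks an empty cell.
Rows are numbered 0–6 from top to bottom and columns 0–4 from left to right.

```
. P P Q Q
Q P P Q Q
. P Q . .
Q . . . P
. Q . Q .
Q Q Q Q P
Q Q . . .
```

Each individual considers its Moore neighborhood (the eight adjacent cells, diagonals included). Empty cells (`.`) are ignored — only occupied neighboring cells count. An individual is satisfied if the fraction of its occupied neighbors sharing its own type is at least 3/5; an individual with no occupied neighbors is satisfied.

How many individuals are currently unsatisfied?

8

(0,1)P 3/4 ✓
(0,2)P 3/5 ✓
(0,3)Q 3/5 ✓
(0,4)Q 3/3 ✓
(1,0)Q 0/3 ✗
(1,1)P 4/6 ✓
(1,2)P 4/7 ✗
(1,3)Q 4/6 ✓
(1,4)Q 3/3 ✓
(2,1)P 2/5 ✗
(2,2)Q 1/4 ✗
(3,0)Q 1/2 ✗
(3,4)P 0/1 ✗
(4,1)Q 4/4 ✓
(4,3)Q 2/4 ✗
(5,0)Q 4/4 ✓
(5,1)Q 5/5 ✓
(5,2)Q 5/5 ✓
(5,3)Q 2/3 ✓
(5,4)P 0/2 ✗
(6,0)Q 3/3 ✓
(6,1)Q 4/4 ✓
Unsatisfied: (1,0), (1,2), (2,1), (2,2), (3,0), (3,4), (4,3), (5,4) — 8 in total.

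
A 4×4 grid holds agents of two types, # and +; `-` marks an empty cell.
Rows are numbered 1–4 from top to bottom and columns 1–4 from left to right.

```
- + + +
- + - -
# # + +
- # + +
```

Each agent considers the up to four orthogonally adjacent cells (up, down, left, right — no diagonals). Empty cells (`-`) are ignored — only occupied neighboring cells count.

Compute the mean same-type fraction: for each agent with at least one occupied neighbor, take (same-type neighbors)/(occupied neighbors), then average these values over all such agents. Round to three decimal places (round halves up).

(1,2)+ 2/2
(1,3)+ 2/2
(1,4)+ 1/1
(2,2)+ 1/2
(3,1)# 1/1
(3,2)# 2/4
(3,3)+ 2/3
(3,4)+ 2/2
(4,2)# 1/2
(4,3)+ 2/3
(4,4)+ 2/2
Sum over 11 agents: 2/2 + 2/2 + 1/1 + 1/2 + 1/1 + 2/4 + 2/3 + 2/2 + 1/2 + 2/3 + 2/2 = 53/6; mean = 53/6 ÷ 11 = 53/66 = 0.803030… → 0.803.

0.803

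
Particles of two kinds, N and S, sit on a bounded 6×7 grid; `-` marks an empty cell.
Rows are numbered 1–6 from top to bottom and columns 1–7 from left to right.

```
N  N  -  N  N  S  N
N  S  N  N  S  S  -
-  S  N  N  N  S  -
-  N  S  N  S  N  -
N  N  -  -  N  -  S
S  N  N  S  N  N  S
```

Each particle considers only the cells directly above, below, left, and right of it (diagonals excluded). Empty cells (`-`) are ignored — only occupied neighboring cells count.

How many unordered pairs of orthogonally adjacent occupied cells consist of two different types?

24

Scan each occupied cell's neighbors to the right and below so each pair is counted once.
Row 1: N(1,1)–N(1,2)= N(1,1)–N(2,1)= N(1,2)–S(2,2)≠ N(1,4)–N(1,5)= N(1,4)–N(2,4)= N(1,5)–S(1,6)≠ N(1,5)–S(2,5)≠ S(1,6)–N(1,7)≠ S(1,6)–S(2,6)=  → 4/9 unlike.
Row 2: N(2,1)–S(2,2)≠ S(2,2)–N(2,3)≠ S(2,2)–S(3,2)= N(2,3)–N(2,4)= N(2,3)–N(3,3)= N(2,4)–S(2,5)≠ N(2,4)–N(3,4)= S(2,5)–S(2,6)= S(2,5)–N(3,5)≠ S(2,6)–S(3,6)=  → 4/10 unlike.
Row 3: S(3,2)–N(3,3)≠ S(3,2)–N(4,2)≠ N(3,3)–N(3,4)= N(3,3)–S(4,3)≠ N(3,4)–N(3,5)= N(3,4)–N(4,4)= N(3,5)–S(3,6)≠ N(3,5)–S(4,5)≠ S(3,6)–N(4,6)≠  → 6/9 unlike.
Row 4: N(4,2)–S(4,3)≠ N(4,2)–N(5,2)= S(4,3)–N(4,4)≠ N(4,4)–S(4,5)≠ S(4,5)–N(4,6)≠ S(4,5)–N(5,5)≠  → 5/6 unlike.
Row 5: N(5,1)–N(5,2)= N(5,1)–S(6,1)≠ N(5,2)–N(6,2)= N(5,5)–N(6,5)= S(5,7)–S(6,7)=  → 1/5 unlike.
Row 6: S(6,1)–N(6,2)≠ N(6,2)–N(6,3)= N(6,3)–S(6,4)≠ S(6,4)–N(6,5)≠ N(6,5)–N(6,6)= N(6,6)–S(6,7)≠  → 4/6 unlike.
Total adjacent occupied pairs: 45; unlike-type pairs: 24.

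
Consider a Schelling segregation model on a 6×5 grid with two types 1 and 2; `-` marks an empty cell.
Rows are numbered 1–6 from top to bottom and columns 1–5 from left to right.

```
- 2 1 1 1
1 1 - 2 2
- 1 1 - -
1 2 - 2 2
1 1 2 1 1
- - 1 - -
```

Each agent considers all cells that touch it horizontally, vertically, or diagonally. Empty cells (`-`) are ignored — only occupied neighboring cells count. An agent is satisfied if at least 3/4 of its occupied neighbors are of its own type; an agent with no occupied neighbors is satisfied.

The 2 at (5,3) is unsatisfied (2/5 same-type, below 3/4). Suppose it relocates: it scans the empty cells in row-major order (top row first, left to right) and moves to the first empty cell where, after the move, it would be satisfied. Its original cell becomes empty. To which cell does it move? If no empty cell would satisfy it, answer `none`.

Vacating (5,3). Empty cells in order:
  (1,1): 1/3 same-type → still unsatisfied.
  (2,3): 2/7 same-type → still unsatisfied.
  (3,1): 1/5 same-type → still unsatisfied.
  (3,4): 4/5 same-type → satisfied — stop here.

(3,4)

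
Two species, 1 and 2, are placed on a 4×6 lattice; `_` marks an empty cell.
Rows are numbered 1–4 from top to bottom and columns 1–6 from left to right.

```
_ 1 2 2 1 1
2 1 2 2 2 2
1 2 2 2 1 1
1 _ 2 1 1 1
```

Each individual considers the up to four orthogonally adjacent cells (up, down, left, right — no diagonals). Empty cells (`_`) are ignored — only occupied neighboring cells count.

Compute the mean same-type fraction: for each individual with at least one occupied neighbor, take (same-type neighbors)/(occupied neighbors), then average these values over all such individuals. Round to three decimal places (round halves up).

Row 1: (1,2)1 1/2 · (1,3)2 2/3 · (1,4)2 2/3 · (1,5)1 1/3 · (1,6)1 1/2
Row 2: (2,1)2 0/2 · (2,2)1 1/4 · (2,3)2 3/4 · (2,4)2 4/4 · (2,5)2 2/4 · (2,6)2 1/3
Row 3: (3,1)1 1/3 · (3,2)2 1/3 · (3,3)2 4/4 · (3,4)2 2/4 · (3,5)1 2/4 · (3,6)1 2/3
Row 4: (4,1)1 1/1 · (4,3)2 1/2 · (4,4)1 1/3 · (4,5)1 3/3 · (4,6)1 2/2
Sum over 22 individuals: 1/2 + 2/3 + 2/3 + 1/3 + 1/2 + 0/2 + 1/4 + 3/4 + 4/4 + 2/4 + 1/3 + 1/3 + 1/3 + 4/4 + 2/4 + 2/4 + 2/3 + 1/1 + 1/2 + 1/3 + 3/3 + 2/2 = 38/3; mean = 38/3 ÷ 22 = 19/33 = 0.575757… → 0.576.

0.576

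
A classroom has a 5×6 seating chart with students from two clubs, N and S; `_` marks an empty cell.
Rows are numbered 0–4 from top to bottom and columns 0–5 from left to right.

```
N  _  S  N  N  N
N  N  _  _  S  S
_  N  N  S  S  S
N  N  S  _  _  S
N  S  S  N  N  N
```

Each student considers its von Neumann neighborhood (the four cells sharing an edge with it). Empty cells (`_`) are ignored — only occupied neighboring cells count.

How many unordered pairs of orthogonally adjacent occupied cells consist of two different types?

10

Scan each occupied cell's neighbors to the right and below so each pair is counted once.
Row 0: N(0,0)–N(1,0)= S(0,2)–N(0,3)≠ N(0,3)–N(0,4)= N(0,4)–N(0,5)= N(0,4)–S(1,4)≠ N(0,5)–S(1,5)≠  → 3/6 unlike.
Row 1: N(1,0)–N(1,1)= N(1,1)–N(2,1)= S(1,4)–S(1,5)= S(1,4)–S(2,4)= S(1,5)–S(2,5)=  → 0/5 unlike.
Row 2: N(2,1)–N(2,2)= N(2,1)–N(3,1)= N(2,2)–S(2,3)≠ N(2,2)–S(3,2)≠ S(2,3)–S(2,4)= S(2,4)–S(2,5)= S(2,5)–S(3,5)=  → 2/7 unlike.
Row 3: N(3,0)–N(3,1)= N(3,0)–N(4,0)= N(3,1)–S(3,2)≠ N(3,1)–S(4,1)≠ S(3,2)–S(4,2)= S(3,5)–N(4,5)≠  → 3/6 unlike.
Row 4: N(4,0)–S(4,1)≠ S(4,1)–S(4,2)= S(4,2)–N(4,3)≠ N(4,3)–N(4,4)= N(4,4)–N(4,5)=  → 2/5 unlike.
Total adjacent occupied pairs: 29; unlike-type pairs: 10.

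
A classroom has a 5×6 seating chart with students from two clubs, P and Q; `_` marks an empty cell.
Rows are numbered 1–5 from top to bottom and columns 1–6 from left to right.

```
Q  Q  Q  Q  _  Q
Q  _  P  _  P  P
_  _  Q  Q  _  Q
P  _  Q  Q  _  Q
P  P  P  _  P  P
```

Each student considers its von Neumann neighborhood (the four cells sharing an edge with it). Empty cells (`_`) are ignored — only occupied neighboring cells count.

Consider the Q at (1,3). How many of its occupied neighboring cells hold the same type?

2

Occupied neighbors of (1,3): (2,3)=P, (1,2)=Q, (1,4)=Q.
Same type (Q): 2 of 3.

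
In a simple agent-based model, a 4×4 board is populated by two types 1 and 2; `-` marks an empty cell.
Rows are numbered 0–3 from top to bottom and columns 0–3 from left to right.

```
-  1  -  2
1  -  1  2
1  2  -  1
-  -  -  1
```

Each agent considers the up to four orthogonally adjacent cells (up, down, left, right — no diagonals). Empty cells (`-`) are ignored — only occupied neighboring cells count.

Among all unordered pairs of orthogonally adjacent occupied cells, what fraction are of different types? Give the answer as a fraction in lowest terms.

Scan each occupied cell's neighbors to the right and below so each pair is counted once.
Row 0: 2(0,3)–2(1,3)=  → 0/1 unlike.
Row 1: 1(1,0)–1(2,0)= 1(1,2)–2(1,3)≠ 2(1,3)–1(2,3)≠  → 2/3 unlike.
Row 2: 1(2,0)–2(2,1)≠ 1(2,3)–1(3,3)=  → 1/2 unlike.
Total adjacent occupied pairs: 6; unlike-type pairs: 3.
3/6 reduces to 1/2.

1/2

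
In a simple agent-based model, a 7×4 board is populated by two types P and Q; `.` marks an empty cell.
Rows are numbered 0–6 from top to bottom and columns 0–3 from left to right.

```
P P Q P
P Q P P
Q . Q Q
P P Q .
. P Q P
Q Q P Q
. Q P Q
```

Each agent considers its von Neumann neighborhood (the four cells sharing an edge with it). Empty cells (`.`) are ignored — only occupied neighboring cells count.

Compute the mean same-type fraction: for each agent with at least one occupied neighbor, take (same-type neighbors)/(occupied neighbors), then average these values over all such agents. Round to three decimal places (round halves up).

(0,0)P 2/2
(0,1)P 1/3
(0,2)Q 0/3
(0,3)P 1/2
(1,0)P 1/3
(1,1)Q 0/3
(1,2)P 1/4
(1,3)P 2/3
(2,0)Q 0/2
(2,2)Q 2/3
(2,3)Q 1/2
(3,0)P 1/2
(3,1)P 2/3
(3,2)Q 2/3
(4,1)P 1/3
(4,2)Q 1/4
(4,3)P 0/2
(5,0)Q 1/1
(5,1)Q 2/4
(5,2)P 1/4
(5,3)Q 1/3
(6,1)Q 1/2
(6,2)P 1/3
(6,3)Q 1/2
Sum over 24 agents: 2/2 + 1/3 + 0/3 + 1/2 + 1/3 + 0/3 + 1/4 + 2/3 + 0/2 + 2/3 + 1/2 + 1/2 + 2/3 + 2/3 + 1/3 + 1/4 + 0/2 + 1/1 + 2/4 + 1/4 + 1/3 + 1/2 + 1/3 + 1/2 = 121/12; mean = 121/12 ÷ 24 = 121/288 = 0.420138… → 0.420.

0.420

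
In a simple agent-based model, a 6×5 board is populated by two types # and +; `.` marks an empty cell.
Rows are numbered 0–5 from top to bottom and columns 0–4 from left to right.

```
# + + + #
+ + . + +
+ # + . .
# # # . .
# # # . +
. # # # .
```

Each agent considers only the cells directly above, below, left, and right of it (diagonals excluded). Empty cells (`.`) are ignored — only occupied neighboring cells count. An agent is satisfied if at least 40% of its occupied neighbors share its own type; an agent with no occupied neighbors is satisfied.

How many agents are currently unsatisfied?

5

(0,0)# 0/2 not
(0,1)+ 2/3 satisfied
(0,2)+ 2/2 satisfied
(0,3)+ 2/3 satisfied
(0,4)# 0/2 not
(1,0)+ 2/3 satisfied
(1,1)+ 2/3 satisfied
(1,3)+ 2/2 satisfied
(1,4)+ 1/2 satisfied
(2,0)+ 1/3 not
(2,1)# 1/4 not
(2,2)+ 0/2 not
(3,0)# 2/3 satisfied
(3,1)# 4/4 satisfied
(3,2)# 2/3 satisfied
(4,0)# 2/2 satisfied
(4,1)# 4/4 satisfied
(4,2)# 3/3 satisfied
(4,4)+ 0/0 satisfied
(5,1)# 2/2 satisfied
(5,2)# 3/3 satisfied
(5,3)# 1/1 satisfied
Unsatisfied: (0,0), (0,4), (2,0), (2,1), (2,2) — 5 in total.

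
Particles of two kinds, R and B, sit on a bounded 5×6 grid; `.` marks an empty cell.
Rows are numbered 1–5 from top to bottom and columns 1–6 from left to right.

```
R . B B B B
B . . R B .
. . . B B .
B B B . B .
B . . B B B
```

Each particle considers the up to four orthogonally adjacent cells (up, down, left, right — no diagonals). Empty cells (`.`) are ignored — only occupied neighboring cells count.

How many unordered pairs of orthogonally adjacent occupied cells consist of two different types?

Scan each occupied cell's neighbors to the right and below so each pair is counted once.
From row 1: 2 unlike of 6 pairs (running 2/6).
From row 2: 2 unlike of 3 pairs (running 4/9).
From row 3: 0 unlike of 2 pairs (running 4/11).
From row 4: 0 unlike of 4 pairs (running 4/15).
From row 5: 0 unlike of 2 pairs (running 4/17).
Total adjacent occupied pairs: 17; unlike-type pairs: 4.

4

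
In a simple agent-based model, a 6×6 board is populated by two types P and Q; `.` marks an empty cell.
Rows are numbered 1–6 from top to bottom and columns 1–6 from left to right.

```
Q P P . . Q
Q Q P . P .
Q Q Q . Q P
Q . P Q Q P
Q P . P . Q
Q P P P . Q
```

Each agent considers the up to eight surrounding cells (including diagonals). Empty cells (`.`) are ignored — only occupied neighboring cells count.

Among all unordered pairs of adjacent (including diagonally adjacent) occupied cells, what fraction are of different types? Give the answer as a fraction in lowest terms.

8/19

Scan each occupied cell's neighbors to the right and below (and the two forward diagonals) so each pair is counted once.
Row 1: Q(1,1)–P(1,2)≠ Q(1,1)–Q(2,1)= Q(1,1)–Q(2,2)= P(1,2)–P(1,3)= P(1,2)–Q(2,2)≠ P(1,2)–P(2,3)= P(1,2)–Q(2,1)≠ P(1,3)–P(2,3)= P(1,3)–Q(2,2)≠ Q(1,6)–P(2,5)≠  → 5/10 unlike.
Row 2: Q(2,1)–Q(2,2)= Q(2,1)–Q(3,1)= Q(2,1)–Q(3,2)= Q(2,2)–P(2,3)≠ Q(2,2)–Q(3,2)= Q(2,2)–Q(3,3)= Q(2,2)–Q(3,1)= P(2,3)–Q(3,3)≠ P(2,3)–Q(3,2)≠ P(2,5)–Q(3,5)≠ P(2,5)–P(3,6)=  → 4/11 unlike.
Row 3: Q(3,1)–Q(3,2)= Q(3,1)–Q(4,1)= Q(3,2)–Q(3,3)= Q(3,2)–P(4,3)≠ Q(3,2)–Q(4,1)= Q(3,3)–P(4,3)≠ Q(3,3)–Q(4,4)= Q(3,5)–P(3,6)≠ Q(3,5)–Q(4,5)= Q(3,5)–P(4,6)≠ Q(3,5)–Q(4,4)= P(3,6)–P(4,6)= P(3,6)–Q(4,5)≠  → 5/13 unlike.
Row 4: Q(4,1)–Q(5,1)= Q(4,1)–P(5,2)≠ P(4,3)–Q(4,4)≠ P(4,3)–P(5,4)= P(4,3)–P(5,2)= Q(4,4)–Q(4,5)= Q(4,4)–P(5,4)≠ Q(4,5)–P(4,6)≠ Q(4,5)–Q(5,6)= Q(4,5)–P(5,4)≠ P(4,6)–Q(5,6)≠  → 6/11 unlike.
Row 5: Q(5,1)–P(5,2)≠ Q(5,1)–Q(6,1)= Q(5,1)–P(6,2)≠ P(5,2)–P(6,2)= P(5,2)–P(6,3)= P(5,2)–Q(6,1)≠ P(5,4)–P(6,4)= P(5,4)–P(6,3)= Q(5,6)–Q(6,6)=  → 3/9 unlike.
Row 6: Q(6,1)–P(6,2)≠ P(6,2)–P(6,3)= P(6,3)–P(6,4)=  → 1/3 unlike.
Total adjacent occupied pairs: 57; unlike-type pairs: 24.
24/57 reduces to 8/19.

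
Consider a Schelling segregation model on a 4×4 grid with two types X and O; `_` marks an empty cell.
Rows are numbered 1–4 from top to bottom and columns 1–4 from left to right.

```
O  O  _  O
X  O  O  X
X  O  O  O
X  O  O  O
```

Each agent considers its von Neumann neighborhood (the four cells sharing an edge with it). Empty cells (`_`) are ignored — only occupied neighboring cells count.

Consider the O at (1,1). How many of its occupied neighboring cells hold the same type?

Occupied neighbors of (1,1): (2,1)=X, (1,2)=O.
Same type (O): 1 of 2.

1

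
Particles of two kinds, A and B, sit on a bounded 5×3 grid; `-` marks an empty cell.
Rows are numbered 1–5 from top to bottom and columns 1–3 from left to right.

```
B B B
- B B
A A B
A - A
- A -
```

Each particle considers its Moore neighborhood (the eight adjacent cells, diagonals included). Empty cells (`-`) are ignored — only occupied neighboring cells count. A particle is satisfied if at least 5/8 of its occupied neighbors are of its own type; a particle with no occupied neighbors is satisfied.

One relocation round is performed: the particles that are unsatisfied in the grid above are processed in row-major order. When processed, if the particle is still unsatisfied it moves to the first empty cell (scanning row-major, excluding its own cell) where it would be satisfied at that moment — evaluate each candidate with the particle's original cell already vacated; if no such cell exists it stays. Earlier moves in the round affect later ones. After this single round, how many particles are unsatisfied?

1

Initially unsatisfied (in order): (3,2), (3,3).
  (3,2) → (4,2).
  (3,3) → (2,1).
Resulting grid:
B B B
B B B
A - -
A A A
- A -
Unsatisfied now: (3,1).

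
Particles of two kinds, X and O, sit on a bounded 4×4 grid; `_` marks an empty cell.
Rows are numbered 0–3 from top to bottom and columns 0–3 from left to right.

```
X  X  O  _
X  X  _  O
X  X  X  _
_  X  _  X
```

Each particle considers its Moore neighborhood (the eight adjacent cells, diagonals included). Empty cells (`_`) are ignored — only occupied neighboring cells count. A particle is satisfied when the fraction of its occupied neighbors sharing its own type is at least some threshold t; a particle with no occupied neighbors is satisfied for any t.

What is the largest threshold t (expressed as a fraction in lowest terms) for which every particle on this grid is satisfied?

Row 0: (0,0)X 3/3 · (0,1)X 3/4 · (0,2)O 1/3
Row 1: (1,0)X 5/5 · (1,1)X 6/7 · (1,3)O 1/2
Row 2: (2,0)X 4/4 · (2,1)X 5/5 · (2,2)X 4/5
Row 3: (3,1)X 3/3 · (3,3)X 1/1
The smallest same-type fraction is 1/3 at (0,2), which reduces to 1/3. Any threshold above that leaves this particle unsatisfied.

1/3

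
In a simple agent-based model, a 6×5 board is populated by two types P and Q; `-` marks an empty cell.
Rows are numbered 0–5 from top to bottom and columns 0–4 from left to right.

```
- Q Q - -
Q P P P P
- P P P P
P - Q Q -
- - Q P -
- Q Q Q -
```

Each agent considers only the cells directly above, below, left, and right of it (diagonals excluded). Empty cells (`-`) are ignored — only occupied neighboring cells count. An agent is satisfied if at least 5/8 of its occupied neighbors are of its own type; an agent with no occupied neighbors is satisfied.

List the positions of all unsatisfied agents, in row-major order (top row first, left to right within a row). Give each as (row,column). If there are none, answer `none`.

(0,1), (0,2), (1,0), (1,1), (3,3), (4,3), (5,3)

(0,1)Q 1/2 not
(0,2)Q 1/2 not
(1,0)Q 0/1 not
(1,1)P 2/4 not
(1,2)P 3/4 satisfied
(1,3)P 3/3 satisfied
(1,4)P 2/2 satisfied
(2,1)P 2/2 satisfied
(2,2)P 3/4 satisfied
(2,3)P 3/4 satisfied
(2,4)P 2/2 satisfied
(3,0)P 0/0 satisfied
(3,2)Q 2/3 satisfied
(3,3)Q 1/3 not
(4,2)Q 2/3 satisfied
(4,3)P 0/3 not
(5,1)Q 1/1 satisfied
(5,2)Q 3/3 satisfied
(5,3)Q 1/2 not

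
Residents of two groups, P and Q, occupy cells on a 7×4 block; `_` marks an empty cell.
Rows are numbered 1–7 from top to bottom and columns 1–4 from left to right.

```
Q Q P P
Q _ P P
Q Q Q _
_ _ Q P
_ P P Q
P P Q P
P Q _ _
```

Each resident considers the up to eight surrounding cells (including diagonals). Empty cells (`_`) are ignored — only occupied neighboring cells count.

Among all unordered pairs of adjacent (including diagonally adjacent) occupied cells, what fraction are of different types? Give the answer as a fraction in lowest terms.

19/46

Scan each occupied cell's neighbors to the right and below (and the two forward diagonals) so each pair is counted once.
Row 1: Q(1,1)–Q(1,2)= Q(1,1)–Q(2,1)= Q(1,2)–P(1,3)≠ Q(1,2)–P(2,3)≠ Q(1,2)–Q(2,1)= P(1,3)–P(1,4)= P(1,3)–P(2,3)= P(1,3)–P(2,4)= P(1,4)–P(2,4)= P(1,4)–P(2,3)=  → 2/10 unlike.
Row 2: Q(2,1)–Q(3,1)= Q(2,1)–Q(3,2)= P(2,3)–P(2,4)= P(2,3)–Q(3,3)≠ P(2,3)–Q(3,2)≠ P(2,4)–Q(3,3)≠  → 3/6 unlike.
Row 3: Q(3,1)–Q(3,2)= Q(3,2)–Q(3,3)= Q(3,2)–Q(4,3)= Q(3,3)–Q(4,3)= Q(3,3)–P(4,4)≠  → 1/5 unlike.
Row 4: Q(4,3)–P(4,4)≠ Q(4,3)–P(5,3)≠ Q(4,3)–Q(5,4)= Q(4,3)–P(5,2)≠ P(4,4)–Q(5,4)≠ P(4,4)–P(5,3)=  → 4/6 unlike.
Row 5: P(5,2)–P(5,3)= P(5,2)–P(6,2)= P(5,2)–Q(6,3)≠ P(5,2)–P(6,1)= P(5,3)–Q(5,4)≠ P(5,3)–Q(6,3)≠ P(5,3)–P(6,4)= P(5,3)–P(6,2)= Q(5,4)–P(6,4)≠ Q(5,4)–Q(6,3)=  → 4/10 unlike.
Row 6: P(6,1)–P(6,2)= P(6,1)–P(7,1)= P(6,1)–Q(7,2)≠ P(6,2)–Q(6,3)≠ P(6,2)–Q(7,2)≠ P(6,2)–P(7,1)= Q(6,3)–P(6,4)≠ Q(6,3)–Q(7,2)=  → 4/8 unlike.
Row 7: P(7,1)–Q(7,2)≠  → 1/1 unlike.
Total adjacent occupied pairs: 46; unlike-type pairs: 19.
19/46 is already in lowest terms.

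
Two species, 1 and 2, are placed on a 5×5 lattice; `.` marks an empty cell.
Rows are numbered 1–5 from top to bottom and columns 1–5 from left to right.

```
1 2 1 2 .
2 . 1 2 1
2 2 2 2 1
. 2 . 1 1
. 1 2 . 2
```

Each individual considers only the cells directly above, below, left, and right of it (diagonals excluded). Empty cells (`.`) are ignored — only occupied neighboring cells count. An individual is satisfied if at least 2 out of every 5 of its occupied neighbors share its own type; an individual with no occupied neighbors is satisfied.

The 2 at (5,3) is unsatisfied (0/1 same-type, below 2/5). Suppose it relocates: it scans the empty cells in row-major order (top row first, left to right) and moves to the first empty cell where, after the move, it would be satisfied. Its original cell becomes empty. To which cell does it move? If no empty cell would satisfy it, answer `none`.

Vacating (5,3). Empty cells in order:
  (1,5): 1/2 same-type → satisfied — stop here.

(1,5)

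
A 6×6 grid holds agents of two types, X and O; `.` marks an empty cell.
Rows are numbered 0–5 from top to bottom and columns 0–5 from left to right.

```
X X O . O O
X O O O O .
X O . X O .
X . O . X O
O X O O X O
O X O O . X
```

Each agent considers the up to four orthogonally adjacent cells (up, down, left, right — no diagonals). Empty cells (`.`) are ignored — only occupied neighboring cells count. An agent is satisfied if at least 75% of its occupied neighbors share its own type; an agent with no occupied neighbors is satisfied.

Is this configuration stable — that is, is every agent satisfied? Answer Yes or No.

No

(0,0)X 2/2 ok
(0,1)X 1/3 unhappy
(0,2)O 1/2 unhappy
(0,4)O 2/2 ok
(0,5)O 1/1 ok
(1,0)X 2/3 unhappy
(1,1)O 2/4 unhappy
(1,2)O 3/3 ok
(1,3)O 2/3 unhappy
(1,4)O 3/3 ok
(2,0)X 2/3 unhappy
(2,1)O 1/2 unhappy
(2,3)X 0/2 unhappy
(2,4)O 1/3 unhappy
(3,0)X 1/2 unhappy
(3,2)O 1/1 ok
(3,4)X 1/3 unhappy
(3,5)O 1/2 unhappy
(4,0)O 1/3 unhappy
(4,1)X 1/3 unhappy
(4,2)O 3/4 ok
(4,3)O 2/3 unhappy
(4,4)X 1/3 unhappy
(4,5)O 1/3 unhappy
(5,0)O 1/2 unhappy
(5,1)X 1/3 unhappy
(5,2)O 2/3 unhappy
(5,3)O 2/2 ok
(5,5)X 0/1 unhappy
For instance (0,1) has only 1/3 same-type neighbors, below 3/4.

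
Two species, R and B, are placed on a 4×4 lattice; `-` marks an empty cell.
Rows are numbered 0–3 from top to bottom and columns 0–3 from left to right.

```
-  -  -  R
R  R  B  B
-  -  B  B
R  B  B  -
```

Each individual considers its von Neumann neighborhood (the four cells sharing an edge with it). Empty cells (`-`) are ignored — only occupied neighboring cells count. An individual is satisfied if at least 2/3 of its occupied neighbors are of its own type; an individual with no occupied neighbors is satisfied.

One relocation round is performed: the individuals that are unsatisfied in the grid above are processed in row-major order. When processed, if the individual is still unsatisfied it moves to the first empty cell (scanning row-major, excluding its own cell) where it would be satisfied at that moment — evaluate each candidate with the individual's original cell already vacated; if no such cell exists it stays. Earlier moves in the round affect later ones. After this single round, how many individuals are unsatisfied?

Initially unsatisfied (in order): (0,3), (1,1), (3,0), (3,1).
  (0,3) → (0,0).
  (1,1) → (0,1).
  (3,0) → (1,1).
  (3,1): now satisfied by earlier moves; stays.
Resulting grid:
R R - -
R R B B
- - B B
- B B -
All satisfied now.

0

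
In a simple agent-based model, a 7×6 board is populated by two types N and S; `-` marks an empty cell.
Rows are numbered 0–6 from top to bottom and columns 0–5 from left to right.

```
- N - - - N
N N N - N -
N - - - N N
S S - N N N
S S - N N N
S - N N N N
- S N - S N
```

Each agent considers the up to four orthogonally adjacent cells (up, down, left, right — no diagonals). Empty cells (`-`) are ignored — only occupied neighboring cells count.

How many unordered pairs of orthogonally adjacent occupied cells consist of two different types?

4

Scan each occupied cell's neighbors to the right and below so each pair is counted once.
From row 0: 0 unlike of 1 pairs (running 0/1).
From row 1: 0 unlike of 4 pairs (running 0/5).
From row 2: 1 unlike of 4 pairs (running 1/9).
From row 3: 0 unlike of 8 pairs (running 1/17).
From row 4: 0 unlike of 7 pairs (running 1/24).
From row 5: 1 unlike of 6 pairs (running 2/30).
From row 6: 2 unlike of 2 pairs (running 4/32).
Total adjacent occupied pairs: 32; unlike-type pairs: 4.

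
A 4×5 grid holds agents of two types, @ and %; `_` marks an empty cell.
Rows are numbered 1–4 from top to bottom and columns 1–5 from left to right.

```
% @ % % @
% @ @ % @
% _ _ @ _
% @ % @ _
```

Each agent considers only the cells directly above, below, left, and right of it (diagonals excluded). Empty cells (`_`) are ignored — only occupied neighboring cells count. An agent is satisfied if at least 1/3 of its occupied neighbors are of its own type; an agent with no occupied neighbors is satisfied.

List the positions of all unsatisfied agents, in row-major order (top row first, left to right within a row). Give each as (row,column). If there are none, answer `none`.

(2,4), (4,2), (4,3)

(1,1)% 1/2 ok
(1,2)@ 1/3 ok
(1,3)% 1/3 ok
(1,4)% 2/3 ok
(1,5)@ 1/2 ok
(2,1)% 2/3 ok
(2,2)@ 2/3 ok
(2,3)@ 1/3 ok
(2,4)% 1/4 unhappy
(2,5)@ 1/2 ok
(3,1)% 2/2 ok
(3,4)@ 1/2 ok
(4,1)% 1/2 ok
(4,2)@ 0/2 unhappy
(4,3)% 0/2 unhappy
(4,4)@ 1/2 ok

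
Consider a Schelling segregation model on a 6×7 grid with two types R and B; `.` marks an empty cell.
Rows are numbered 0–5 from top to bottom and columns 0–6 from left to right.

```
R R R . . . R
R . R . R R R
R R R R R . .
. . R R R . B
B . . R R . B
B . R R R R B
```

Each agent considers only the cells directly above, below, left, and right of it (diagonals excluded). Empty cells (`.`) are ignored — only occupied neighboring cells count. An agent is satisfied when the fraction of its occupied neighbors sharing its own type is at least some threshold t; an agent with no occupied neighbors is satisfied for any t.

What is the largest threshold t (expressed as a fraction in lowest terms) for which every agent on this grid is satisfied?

1/2

Row 0: (0,0)R 2/2 · (0,1)R 2/2 · (0,2)R 2/2 · (0,6)R 1/1
Row 1: (1,0)R 2/2 · (1,2)R 2/2 · (1,4)R 2/2 · (1,5)R 2/2 · (1,6)R 2/2
Row 2: (2,0)R 2/2 · (2,1)R 2/2 · (2,2)R 4/4 · (2,3)R 3/3 · (2,4)R 3/3
Row 3: (3,2)R 2/2 · (3,3)R 4/4 · (3,4)R 3/3 · (3,6)B 1/1
Row 4: (4,0)B 1/1 · (4,3)R 3/3 · (4,4)R 3/3 · (4,6)B 2/2
Row 5: (5,0)B 1/1 · (5,2)R 1/1 · (5,3)R 3/3 · (5,4)R 3/3 · (5,5)R 1/2 · (5,6)B 1/2
The smallest same-type fraction is 1/2 at (5,5), which reduces to 1/2. Any threshold above that leaves this agent unsatisfied.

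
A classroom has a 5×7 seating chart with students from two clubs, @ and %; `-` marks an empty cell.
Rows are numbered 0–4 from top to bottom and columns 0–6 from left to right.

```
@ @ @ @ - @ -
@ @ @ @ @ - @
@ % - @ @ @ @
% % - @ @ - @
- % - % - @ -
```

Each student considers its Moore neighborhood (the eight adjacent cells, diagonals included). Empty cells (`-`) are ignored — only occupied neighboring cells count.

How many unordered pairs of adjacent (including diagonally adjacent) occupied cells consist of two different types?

Scan each occupied cell's neighbors to the right and below (and the two forward diagonals) so each pair is counted once.
From row 0: 0 unlike of 16 pairs (running 0/16).
From row 1: 3 unlike of 17 pairs (running 3/33).
From row 2: 3 unlike of 15 pairs (running 6/48).
From row 3: 2 unlike of 8 pairs (running 8/56).
Total adjacent occupied pairs: 56; unlike-type pairs: 8.

8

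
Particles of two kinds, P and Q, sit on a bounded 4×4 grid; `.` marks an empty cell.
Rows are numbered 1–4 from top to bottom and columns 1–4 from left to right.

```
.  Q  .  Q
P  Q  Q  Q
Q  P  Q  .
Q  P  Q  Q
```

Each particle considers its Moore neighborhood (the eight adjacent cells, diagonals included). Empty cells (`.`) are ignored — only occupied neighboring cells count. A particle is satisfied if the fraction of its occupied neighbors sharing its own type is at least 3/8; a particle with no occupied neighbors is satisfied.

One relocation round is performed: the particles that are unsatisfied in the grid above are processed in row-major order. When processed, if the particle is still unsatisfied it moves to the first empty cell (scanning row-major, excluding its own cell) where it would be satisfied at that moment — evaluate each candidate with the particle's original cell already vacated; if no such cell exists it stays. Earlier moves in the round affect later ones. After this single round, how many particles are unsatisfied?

Initially unsatisfied (in order): (2,1), (3,2), (4,1), (4,2).
  (2,1): no empty cell satisfies it; stays.
  (3,2): no empty cell satisfies it; stays.
  (4,1) → (1,1).
  (4,2) → (4,1).
Resulting grid:
Q Q . Q
P Q Q Q
Q P Q .
P . Q Q
Unsatisfied now: (2,1), (3,1), (3,2).

3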